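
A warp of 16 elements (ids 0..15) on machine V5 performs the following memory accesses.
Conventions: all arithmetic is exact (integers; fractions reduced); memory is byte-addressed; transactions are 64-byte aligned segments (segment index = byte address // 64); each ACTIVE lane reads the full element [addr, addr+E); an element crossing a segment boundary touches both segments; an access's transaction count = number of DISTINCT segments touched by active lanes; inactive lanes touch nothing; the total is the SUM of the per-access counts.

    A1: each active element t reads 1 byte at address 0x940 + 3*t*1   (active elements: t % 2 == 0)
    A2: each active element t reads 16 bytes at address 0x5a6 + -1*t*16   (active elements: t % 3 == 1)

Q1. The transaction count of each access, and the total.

A1: 1 transaction
A2: 4 transactions

Answer: 1,4; total 5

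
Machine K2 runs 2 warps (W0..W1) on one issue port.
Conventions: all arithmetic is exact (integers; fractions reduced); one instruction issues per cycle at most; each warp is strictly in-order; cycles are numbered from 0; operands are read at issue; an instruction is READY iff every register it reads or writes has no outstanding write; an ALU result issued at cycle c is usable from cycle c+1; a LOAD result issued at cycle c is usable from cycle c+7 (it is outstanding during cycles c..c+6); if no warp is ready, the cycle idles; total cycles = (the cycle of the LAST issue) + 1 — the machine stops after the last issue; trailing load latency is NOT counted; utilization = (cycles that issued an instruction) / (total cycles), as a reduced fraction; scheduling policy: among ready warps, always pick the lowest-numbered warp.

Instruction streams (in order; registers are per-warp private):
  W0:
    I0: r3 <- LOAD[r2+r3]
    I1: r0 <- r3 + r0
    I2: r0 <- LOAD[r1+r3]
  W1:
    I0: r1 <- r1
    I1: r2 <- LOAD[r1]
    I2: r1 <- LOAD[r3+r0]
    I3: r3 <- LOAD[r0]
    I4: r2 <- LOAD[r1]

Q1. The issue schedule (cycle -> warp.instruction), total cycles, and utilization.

cycle 0: W0.I0
cycle 1: W1.I0
cycle 2: W1.I1
cycle 3: W1.I2
cycle 4: W1.I3
cycle 5: idle
cycle 6: idle
cycle 7: W0.I1
cycle 8: W0.I2
cycle 9: idle
cycle 10: W1.I4

Answer: 11 cycles, utilization 8/11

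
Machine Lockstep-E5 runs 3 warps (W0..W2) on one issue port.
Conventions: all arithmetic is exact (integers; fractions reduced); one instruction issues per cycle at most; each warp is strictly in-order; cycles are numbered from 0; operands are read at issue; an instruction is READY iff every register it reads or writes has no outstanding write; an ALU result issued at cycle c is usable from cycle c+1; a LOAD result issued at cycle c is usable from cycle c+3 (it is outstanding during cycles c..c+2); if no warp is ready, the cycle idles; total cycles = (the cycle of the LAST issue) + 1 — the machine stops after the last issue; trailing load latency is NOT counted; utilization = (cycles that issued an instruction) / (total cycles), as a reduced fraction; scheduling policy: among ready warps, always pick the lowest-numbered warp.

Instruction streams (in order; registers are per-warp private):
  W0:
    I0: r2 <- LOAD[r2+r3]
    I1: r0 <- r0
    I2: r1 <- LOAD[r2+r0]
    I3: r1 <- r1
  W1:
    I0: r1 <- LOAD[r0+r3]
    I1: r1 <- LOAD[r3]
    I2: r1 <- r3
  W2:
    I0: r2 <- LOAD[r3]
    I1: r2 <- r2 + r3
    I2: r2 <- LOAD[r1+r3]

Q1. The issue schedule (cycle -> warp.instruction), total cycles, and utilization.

cycle 0: W0.I0
cycle 1: W0.I1
cycle 2: W1.I0
cycle 3: W0.I2
cycle 4: W2.I0
cycle 5: W1.I1
cycle 6: W0.I3
cycle 7: W2.I1
cycle 8: W1.I2
cycle 9: W2.I2

Answer: 10 cycles, utilization 1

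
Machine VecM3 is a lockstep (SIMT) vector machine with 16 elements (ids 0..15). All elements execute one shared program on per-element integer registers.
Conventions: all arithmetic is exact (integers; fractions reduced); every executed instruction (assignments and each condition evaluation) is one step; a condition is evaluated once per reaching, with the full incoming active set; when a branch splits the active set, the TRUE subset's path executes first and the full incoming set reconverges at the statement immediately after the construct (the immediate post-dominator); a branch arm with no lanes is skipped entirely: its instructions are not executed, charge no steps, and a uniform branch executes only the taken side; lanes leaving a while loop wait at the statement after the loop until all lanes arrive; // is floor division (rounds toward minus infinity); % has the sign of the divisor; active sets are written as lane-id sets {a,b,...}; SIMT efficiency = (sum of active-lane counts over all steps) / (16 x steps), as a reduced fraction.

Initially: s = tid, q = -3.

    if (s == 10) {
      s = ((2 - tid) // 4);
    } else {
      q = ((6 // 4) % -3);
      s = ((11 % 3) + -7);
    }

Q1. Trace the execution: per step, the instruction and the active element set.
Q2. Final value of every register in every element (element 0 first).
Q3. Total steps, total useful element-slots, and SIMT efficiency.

step 0: eval (s == 10)               {0,1,2,3,4,5,6,7,8,9,10,11,12,13,14,15}
step 1: s <- ((2 - tid) // 4)        {10}
step 2: q <- ((6 // 4) % -3)         {0,1,2,3,4,5,6,7,8,9,11,12,13,14,15}
step 3: s <- ((11 % 3) + -7)         {0,1,2,3,4,5,6,7,8,9,11,12,13,14,15}

Answer: 4 steps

s: -5,-5,-5,-5,-5,-5,-5,-5,-5,-5,-2,-5,-5,-5,-5,-5
q: -2,-2,-2,-2,-2,-2,-2,-2,-2,-2,-3,-2,-2,-2,-2,-2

steps = 4; useful = 47; efficiency = 47/64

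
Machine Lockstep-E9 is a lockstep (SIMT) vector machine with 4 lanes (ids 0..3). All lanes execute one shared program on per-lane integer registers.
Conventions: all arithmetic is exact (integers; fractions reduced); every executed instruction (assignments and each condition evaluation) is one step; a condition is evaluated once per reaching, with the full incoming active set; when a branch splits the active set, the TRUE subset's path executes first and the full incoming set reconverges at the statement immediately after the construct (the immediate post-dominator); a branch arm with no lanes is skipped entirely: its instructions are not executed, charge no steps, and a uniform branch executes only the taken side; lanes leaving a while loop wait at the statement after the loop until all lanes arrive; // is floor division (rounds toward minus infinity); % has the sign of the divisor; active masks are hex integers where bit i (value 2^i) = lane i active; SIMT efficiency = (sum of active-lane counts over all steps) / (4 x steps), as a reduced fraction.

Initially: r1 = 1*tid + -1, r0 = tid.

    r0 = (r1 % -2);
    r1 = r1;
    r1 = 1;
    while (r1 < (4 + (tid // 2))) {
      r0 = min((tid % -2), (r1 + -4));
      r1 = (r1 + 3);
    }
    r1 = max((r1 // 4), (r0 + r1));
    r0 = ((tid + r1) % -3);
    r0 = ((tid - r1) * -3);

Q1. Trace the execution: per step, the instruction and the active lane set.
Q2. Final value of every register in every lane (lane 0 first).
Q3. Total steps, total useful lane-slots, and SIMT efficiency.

step 0: r0 <- (r1 % -2)              0xf
step 1: r1 <- r1                     0xf
step 2: r1 <- 1                      0xf
step 3: eval (r1 < (4 + (tid // 2))) 0xf
step 4: r0 <- min((tid % -2), (r1 + -4)) 0xf
step 5: r1 <- (r1 + 3)               0xf
step 6: eval (r1 < (4 + (tid // 2))) 0xf
step 7: r0 <- min((tid % -2), (r1 + -4)) 0xc
step 8: r1 <- (r1 + 3)               0xc
step 9: eval (r1 < (4 + (tid // 2))) 0xc
step 10: r1 <- max((r1 // 4), (r0 + r1)) 0xf
step 11: r0 <- ((tid + r1) % -3)      0xf
step 12: r0 <- ((tid - r1) * -3)      0xf

Answer: 13 steps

r1: 1,1,7,6
r0: 3,0,15,9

steps = 13; useful = 46; efficiency = 46/52 = 23/26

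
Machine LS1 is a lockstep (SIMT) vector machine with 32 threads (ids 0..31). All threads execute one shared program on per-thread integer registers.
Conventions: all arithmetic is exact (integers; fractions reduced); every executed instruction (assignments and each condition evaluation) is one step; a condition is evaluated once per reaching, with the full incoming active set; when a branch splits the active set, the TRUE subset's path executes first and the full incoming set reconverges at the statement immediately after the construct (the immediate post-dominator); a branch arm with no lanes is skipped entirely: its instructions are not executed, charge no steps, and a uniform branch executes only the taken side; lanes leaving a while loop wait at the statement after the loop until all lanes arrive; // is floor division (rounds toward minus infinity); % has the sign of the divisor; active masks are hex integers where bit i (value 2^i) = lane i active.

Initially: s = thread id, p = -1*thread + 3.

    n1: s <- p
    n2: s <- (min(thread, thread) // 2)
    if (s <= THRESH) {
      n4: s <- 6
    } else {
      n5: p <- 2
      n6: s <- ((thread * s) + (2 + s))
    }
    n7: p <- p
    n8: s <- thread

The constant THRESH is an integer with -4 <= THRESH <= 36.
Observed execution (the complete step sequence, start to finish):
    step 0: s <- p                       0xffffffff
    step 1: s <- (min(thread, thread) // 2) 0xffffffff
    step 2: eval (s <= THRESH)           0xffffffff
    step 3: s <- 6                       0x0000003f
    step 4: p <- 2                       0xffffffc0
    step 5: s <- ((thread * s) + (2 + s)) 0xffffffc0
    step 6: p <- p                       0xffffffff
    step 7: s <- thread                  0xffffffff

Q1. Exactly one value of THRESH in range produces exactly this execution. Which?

Answer: THRESH = 2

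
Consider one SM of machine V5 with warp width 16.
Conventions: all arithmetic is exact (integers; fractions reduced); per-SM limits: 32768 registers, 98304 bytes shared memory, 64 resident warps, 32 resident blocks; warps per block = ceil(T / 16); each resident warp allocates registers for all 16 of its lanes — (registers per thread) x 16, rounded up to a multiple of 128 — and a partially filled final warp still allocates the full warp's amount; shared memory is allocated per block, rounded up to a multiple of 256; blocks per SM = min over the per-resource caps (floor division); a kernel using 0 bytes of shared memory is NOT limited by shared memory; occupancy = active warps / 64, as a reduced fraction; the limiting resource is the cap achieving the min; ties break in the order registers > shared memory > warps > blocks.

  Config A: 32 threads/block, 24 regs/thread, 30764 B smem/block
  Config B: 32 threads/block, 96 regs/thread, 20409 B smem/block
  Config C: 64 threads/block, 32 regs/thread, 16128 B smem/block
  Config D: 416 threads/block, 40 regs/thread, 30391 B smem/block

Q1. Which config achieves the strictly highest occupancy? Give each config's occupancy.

occupancies: A 3/32, B 1/8, C 3/8, D 13/32

Answer: D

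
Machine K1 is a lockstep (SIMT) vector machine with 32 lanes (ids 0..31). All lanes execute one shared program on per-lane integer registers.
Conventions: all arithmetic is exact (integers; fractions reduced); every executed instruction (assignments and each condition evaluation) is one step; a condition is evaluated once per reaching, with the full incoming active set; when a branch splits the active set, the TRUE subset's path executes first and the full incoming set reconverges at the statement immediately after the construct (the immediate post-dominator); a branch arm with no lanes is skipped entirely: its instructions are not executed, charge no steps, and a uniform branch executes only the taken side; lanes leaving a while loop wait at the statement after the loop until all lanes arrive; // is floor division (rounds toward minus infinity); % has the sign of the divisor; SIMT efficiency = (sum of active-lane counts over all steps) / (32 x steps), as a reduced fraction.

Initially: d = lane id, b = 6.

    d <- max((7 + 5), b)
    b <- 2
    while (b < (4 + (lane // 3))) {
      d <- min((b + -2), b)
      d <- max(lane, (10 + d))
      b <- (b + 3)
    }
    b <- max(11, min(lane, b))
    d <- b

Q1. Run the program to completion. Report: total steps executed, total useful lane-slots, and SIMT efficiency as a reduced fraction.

Answer: 21 steps, 492 useful, 41/56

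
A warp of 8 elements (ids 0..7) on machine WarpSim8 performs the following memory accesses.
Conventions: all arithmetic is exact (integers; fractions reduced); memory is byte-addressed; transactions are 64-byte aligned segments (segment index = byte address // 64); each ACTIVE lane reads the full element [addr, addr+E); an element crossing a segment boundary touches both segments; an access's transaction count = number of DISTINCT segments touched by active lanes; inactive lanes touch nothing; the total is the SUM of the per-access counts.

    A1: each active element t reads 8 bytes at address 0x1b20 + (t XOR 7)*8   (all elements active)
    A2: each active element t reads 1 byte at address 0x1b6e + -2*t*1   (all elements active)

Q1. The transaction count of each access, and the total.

A1: 2 transactions
A2: 1 transaction

Answer: 2,1; total 3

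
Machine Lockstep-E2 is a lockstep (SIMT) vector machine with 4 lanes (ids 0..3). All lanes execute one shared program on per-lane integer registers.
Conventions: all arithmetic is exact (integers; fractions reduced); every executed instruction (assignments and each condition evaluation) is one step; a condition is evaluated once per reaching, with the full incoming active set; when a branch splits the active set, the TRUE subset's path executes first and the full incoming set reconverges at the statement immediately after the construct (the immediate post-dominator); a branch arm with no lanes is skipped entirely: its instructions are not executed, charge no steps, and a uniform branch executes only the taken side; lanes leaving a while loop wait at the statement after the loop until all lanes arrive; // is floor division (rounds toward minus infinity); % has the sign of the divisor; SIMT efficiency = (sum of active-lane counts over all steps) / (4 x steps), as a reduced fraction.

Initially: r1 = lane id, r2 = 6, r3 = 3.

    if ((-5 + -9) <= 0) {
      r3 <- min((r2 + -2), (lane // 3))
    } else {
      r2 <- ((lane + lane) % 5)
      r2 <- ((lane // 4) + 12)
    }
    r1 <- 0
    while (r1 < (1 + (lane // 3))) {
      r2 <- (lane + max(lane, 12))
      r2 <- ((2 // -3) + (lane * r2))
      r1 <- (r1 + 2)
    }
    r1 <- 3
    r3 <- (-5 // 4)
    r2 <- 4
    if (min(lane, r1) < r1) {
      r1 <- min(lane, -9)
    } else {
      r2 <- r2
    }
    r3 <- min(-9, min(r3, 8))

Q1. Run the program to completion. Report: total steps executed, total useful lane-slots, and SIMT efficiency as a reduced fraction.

Answer: 15 steps, 56 useful, 14/15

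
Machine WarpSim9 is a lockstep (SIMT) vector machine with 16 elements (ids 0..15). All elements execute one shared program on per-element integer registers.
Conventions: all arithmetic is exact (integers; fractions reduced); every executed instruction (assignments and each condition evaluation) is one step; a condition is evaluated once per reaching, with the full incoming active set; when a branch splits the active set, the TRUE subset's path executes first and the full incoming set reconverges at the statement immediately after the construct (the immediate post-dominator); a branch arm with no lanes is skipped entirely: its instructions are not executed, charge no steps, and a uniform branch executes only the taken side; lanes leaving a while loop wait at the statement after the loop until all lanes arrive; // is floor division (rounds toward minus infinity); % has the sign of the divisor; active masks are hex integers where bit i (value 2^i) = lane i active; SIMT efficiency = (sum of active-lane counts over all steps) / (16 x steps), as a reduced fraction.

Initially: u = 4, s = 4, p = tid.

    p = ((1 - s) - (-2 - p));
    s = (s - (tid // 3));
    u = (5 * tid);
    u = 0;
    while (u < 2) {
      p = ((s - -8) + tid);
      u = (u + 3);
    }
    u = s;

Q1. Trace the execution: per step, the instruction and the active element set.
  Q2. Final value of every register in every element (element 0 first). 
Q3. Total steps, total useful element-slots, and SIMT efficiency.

step 0: p <- ((1 - s) - (-2 - p))    0xffff
step 1: s <- (s - (tid // 3))        0xffff
step 2: u <- (5 * tid)               0xffff
step 3: u <- 0                       0xffff
step 4: eval (u < 2)                 0xffff
step 5: p <- ((s - -8) + tid)        0xffff
step 6: u <- (u + 3)                 0xffff
step 7: eval (u < 2)                 0xffff
step 8: u <- s                       0xffff

Answer: 9 steps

u: 4,4,4,3,3,3,2,2,2,1,1,1,0,0,0,-1
s: 4,4,4,3,3,3,2,2,2,1,1,1,0,0,0,-1
p: 12,13,14,14,15,16,16,17,18,18,19,20,20,21,22,22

steps = 9; useful = 144; efficiency = 144/144 = 1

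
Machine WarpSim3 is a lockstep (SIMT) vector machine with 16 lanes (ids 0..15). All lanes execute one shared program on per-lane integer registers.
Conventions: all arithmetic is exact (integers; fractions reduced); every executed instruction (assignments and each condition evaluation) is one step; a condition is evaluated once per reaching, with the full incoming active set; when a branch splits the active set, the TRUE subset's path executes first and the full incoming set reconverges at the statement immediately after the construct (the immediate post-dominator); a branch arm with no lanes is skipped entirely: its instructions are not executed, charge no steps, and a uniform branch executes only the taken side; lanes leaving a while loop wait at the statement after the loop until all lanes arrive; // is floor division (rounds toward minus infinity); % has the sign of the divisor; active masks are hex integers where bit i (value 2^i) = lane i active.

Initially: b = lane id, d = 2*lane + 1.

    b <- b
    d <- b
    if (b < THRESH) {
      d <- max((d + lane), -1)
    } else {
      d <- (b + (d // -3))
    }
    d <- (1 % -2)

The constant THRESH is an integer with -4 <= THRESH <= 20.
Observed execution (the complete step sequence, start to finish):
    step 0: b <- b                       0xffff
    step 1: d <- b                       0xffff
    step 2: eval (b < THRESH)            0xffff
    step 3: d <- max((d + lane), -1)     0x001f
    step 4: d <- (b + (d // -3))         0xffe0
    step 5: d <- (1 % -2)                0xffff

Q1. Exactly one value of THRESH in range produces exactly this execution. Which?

Answer: THRESH = 5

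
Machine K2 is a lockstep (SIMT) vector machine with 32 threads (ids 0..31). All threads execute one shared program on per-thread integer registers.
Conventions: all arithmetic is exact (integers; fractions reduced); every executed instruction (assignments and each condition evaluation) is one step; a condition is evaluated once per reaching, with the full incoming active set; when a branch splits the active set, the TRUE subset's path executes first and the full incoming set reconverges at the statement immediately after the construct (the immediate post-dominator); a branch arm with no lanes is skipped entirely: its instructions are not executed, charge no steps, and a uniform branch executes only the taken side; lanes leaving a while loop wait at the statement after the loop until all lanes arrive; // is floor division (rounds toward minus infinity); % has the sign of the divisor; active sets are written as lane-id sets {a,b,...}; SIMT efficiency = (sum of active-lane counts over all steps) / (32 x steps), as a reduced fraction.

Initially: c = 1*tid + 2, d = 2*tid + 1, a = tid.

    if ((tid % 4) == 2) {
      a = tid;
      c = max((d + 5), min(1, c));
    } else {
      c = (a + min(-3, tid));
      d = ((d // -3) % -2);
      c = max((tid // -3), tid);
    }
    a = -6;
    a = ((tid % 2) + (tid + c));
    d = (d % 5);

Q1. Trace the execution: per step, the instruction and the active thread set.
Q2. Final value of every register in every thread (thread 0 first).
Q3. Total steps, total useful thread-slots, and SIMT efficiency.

step 0: eval ((tid % 4) == 2)        {0,1,2,3,4,5,6,7,8,9,10,11,12,13,14,15,16,17,18,19,20,21,22,23,24,25,26,27,28,29,30,31}
step 1: a <- tid                     {2,6,10,14,18,22,26,30}
step 2: c <- max((d + 5), min(1, c)) {2,6,10,14,18,22,26,30}
step 3: c <- (a + min(-3, tid))      {0,1,3,4,5,7,8,9,11,12,13,15,16,17,19,20,21,23,24,25,27,28,29,31}
step 4: d <- ((d // -3) % -2)        {0,1,3,4,5,7,8,9,11,12,13,15,16,17,19,20,21,23,24,25,27,28,29,31}
step 5: c <- max((tid // -3), tid)   {0,1,3,4,5,7,8,9,11,12,13,15,16,17,19,20,21,23,24,25,27,28,29,31}
step 6: a <- -6                      {0,1,2,3,4,5,6,7,8,9,10,11,12,13,14,15,16,17,18,19,20,21,22,23,24,25,26,27,28,29,30,31}
step 7: a <- ((tid % 2) + (tid + c)) {0,1,2,3,4,5,6,7,8,9,10,11,12,13,14,15,16,17,18,19,20,21,22,23,24,25,26,27,28,29,30,31}
step 8: d <- (d % 5)                 {0,1,2,3,4,5,6,7,8,9,10,11,12,13,14,15,16,17,18,19,20,21,22,23,24,25,26,27,28,29,30,31}

Answer: 9 steps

c: 0,1,10,3,4,5,18,7,8,9,26,11,12,13,34,15,16,17,42,19,20,21,50,23,24,25,58,27,28,29,66,31
d: 4,4,0,4,4,0,3,4,0,4,1,0,4,4,4,4,4,0,2,4,0,4,0,0,4,4,3,4,4,0,1,4
a: 0,3,12,7,8,11,24,15,16,19,36,23,24,27,48,31,32,35,60,39,40,43,72,47,48,51,84,55,56,59,96,63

steps = 9; useful = 216; efficiency = 216/288 = 3/4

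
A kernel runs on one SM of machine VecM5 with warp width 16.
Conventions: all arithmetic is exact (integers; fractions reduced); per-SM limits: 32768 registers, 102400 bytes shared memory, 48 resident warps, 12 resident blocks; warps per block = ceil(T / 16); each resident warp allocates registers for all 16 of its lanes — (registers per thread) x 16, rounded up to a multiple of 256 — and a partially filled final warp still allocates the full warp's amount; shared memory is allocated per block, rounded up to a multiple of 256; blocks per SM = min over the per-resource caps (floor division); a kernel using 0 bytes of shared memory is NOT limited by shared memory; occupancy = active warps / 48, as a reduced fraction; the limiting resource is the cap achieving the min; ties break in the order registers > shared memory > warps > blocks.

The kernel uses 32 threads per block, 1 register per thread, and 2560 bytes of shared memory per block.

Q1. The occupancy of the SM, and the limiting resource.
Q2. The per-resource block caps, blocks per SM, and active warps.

Answer: occupancy 1/2, limited by blocks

registers: 64 blocks
shared memory: 40 blocks
warps: 24 blocks
blocks: 12 blocks

Answer: 12 blocks, 24 active warps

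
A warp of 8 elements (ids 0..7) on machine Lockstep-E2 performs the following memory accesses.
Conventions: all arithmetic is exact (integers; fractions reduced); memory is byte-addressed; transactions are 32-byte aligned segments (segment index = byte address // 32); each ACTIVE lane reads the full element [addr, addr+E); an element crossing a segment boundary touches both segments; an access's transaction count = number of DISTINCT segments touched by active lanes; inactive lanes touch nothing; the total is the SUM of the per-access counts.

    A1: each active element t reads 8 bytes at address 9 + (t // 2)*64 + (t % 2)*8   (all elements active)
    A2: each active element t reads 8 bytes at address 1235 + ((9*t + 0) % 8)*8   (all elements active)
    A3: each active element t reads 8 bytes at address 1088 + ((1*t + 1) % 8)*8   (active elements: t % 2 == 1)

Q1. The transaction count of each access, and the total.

A1: 4 transactions
A2: 3 transactions
A3: 2 transactions

Answer: 4,3,2; total 9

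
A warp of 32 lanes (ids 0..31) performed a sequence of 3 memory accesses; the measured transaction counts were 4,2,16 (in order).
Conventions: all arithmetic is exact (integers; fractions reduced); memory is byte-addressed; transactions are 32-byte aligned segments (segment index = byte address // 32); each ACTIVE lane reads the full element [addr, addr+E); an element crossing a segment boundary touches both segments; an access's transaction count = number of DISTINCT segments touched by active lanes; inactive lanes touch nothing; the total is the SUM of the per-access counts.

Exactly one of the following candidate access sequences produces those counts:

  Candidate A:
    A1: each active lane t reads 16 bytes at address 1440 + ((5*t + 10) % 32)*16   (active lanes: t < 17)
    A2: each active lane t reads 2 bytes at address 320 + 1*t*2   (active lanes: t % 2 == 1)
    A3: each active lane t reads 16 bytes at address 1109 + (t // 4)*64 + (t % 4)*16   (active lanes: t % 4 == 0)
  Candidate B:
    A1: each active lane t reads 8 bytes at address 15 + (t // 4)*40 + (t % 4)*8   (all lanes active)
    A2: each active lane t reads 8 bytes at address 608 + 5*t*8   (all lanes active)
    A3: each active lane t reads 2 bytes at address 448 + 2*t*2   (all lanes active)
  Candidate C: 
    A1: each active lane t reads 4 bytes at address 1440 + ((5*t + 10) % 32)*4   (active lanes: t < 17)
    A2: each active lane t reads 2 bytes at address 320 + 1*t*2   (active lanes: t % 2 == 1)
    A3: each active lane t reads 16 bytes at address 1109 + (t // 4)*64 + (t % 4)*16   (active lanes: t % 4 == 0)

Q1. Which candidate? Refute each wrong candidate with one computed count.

A: A1 gives 15 transactions, not 4
B: A1 gives 11 transactions, not 4
C: all counts match (4,2,16)

Answer: C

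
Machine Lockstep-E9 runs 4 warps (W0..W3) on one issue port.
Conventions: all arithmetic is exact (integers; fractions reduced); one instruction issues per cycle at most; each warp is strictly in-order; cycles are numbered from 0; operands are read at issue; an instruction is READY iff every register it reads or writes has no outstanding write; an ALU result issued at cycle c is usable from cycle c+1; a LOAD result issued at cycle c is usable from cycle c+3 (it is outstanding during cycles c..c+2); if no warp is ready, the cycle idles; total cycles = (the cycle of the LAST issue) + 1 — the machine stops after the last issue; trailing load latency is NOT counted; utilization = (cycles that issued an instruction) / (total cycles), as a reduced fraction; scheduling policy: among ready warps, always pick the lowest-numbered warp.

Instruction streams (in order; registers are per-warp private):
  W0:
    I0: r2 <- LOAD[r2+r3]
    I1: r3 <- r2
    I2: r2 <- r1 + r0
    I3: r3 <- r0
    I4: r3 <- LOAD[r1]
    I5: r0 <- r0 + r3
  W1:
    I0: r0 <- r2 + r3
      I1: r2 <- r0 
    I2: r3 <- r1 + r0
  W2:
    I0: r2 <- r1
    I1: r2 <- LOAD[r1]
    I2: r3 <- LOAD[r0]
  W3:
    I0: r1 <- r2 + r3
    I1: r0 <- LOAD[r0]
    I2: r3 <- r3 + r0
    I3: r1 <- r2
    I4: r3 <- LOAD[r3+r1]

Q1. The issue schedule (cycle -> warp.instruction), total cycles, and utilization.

cycle 0: W0.I0
cycle 1: W1.I0
cycle 2: W1.I1
cycle 3: W0.I1
cycle 4: W0.I2
cycle 5: W0.I3
cycle 6: W0.I4
cycle 7: W1.I2
cycle 8: W2.I0
cycle 9: W0.I5
cycle 10: W2.I1
cycle 11: W2.I2
cycle 12: W3.I0
cycle 13: W3.I1
cycle 14: idle
cycle 15: idle
cycle 16: W3.I2
cycle 17: W3.I3
cycle 18: W3.I4

Answer: 19 cycles, utilization 17/19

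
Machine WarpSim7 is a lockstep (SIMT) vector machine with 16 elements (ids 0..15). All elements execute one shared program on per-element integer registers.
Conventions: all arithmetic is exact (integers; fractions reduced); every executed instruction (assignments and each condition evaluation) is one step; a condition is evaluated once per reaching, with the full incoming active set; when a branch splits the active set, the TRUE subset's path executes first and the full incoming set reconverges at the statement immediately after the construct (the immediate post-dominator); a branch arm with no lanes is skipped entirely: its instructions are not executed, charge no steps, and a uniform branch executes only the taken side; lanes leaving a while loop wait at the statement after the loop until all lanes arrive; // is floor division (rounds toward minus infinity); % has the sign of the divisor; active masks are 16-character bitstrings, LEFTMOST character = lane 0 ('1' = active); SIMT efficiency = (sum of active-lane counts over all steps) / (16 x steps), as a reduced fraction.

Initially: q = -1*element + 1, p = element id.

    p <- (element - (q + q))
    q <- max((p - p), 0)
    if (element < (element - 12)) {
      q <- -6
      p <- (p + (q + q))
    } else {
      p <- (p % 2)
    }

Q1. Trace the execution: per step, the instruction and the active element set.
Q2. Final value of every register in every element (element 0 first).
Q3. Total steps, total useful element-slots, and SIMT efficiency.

step 0: p <- (element - (q + q))     1111111111111111
step 1: q <- max((p - p), 0)         1111111111111111
step 2: eval (element < (element - 12)) 1111111111111111
step 3: p <- (p % 2)                 1111111111111111

Answer: 4 steps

q: 0,0,0,0,0,0,0,0,0,0,0,0,0,0,0,0
p: 0,1,0,1,0,1,0,1,0,1,0,1,0,1,0,1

steps = 4; useful = 64; efficiency = 64/64 = 1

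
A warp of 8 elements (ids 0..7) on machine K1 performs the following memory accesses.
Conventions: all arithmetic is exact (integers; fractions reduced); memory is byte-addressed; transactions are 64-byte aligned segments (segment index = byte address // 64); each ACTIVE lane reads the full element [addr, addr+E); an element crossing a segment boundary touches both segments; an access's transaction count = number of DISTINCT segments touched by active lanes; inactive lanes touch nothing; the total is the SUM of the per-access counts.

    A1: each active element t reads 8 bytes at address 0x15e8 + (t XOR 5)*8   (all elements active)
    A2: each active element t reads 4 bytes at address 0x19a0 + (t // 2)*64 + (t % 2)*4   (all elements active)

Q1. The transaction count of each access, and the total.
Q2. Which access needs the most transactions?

A1: 2 transactions
A2: 4 transactions

Answer: 2,4; total 6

Answer: A2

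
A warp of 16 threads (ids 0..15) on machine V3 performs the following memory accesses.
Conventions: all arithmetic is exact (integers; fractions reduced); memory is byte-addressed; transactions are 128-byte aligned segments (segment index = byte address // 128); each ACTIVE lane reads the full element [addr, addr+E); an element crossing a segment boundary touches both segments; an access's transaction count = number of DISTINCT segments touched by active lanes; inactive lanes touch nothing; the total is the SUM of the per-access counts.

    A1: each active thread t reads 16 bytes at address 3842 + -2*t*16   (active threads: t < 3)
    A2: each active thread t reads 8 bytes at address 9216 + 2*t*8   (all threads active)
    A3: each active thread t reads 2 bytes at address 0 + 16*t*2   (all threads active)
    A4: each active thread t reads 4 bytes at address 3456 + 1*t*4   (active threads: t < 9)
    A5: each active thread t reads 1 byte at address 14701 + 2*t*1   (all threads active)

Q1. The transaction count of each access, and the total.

A1: 2 transactions
A2: 2 transactions
A3: 4 transactions
A4: 1 transaction
A5: 2 transactions

Answer: 2,2,4,1,2; total 11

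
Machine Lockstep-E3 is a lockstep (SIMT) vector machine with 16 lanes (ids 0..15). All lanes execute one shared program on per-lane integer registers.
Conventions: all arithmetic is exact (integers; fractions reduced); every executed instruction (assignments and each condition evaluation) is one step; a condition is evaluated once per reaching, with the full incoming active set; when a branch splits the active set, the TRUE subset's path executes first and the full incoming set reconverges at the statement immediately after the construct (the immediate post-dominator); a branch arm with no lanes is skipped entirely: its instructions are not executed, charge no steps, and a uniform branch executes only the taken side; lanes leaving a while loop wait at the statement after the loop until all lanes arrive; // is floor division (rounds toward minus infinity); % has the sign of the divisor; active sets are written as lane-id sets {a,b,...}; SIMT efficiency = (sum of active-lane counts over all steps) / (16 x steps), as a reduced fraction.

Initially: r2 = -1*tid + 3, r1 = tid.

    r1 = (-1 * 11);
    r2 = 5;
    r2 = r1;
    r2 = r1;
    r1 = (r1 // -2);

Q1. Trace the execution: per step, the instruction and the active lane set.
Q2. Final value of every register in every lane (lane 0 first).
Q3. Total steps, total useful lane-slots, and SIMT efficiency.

step 0: r1 <- (-1 * 11)              {0,1,2,3,4,5,6,7,8,9,10,11,12,13,14,15}
step 1: r2 <- 5                      {0,1,2,3,4,5,6,7,8,9,10,11,12,13,14,15}
step 2: r2 <- r1                     {0,1,2,3,4,5,6,7,8,9,10,11,12,13,14,15}
step 3: r2 <- r1                     {0,1,2,3,4,5,6,7,8,9,10,11,12,13,14,15}
step 4: r1 <- (r1 // -2)             {0,1,2,3,4,5,6,7,8,9,10,11,12,13,14,15}

Answer: 5 steps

r2: -11,-11,-11,-11,-11,-11,-11,-11,-11,-11,-11,-11,-11,-11,-11,-11
r1: 5,5,5,5,5,5,5,5,5,5,5,5,5,5,5,5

steps = 5; useful = 80; efficiency = 80/80 = 1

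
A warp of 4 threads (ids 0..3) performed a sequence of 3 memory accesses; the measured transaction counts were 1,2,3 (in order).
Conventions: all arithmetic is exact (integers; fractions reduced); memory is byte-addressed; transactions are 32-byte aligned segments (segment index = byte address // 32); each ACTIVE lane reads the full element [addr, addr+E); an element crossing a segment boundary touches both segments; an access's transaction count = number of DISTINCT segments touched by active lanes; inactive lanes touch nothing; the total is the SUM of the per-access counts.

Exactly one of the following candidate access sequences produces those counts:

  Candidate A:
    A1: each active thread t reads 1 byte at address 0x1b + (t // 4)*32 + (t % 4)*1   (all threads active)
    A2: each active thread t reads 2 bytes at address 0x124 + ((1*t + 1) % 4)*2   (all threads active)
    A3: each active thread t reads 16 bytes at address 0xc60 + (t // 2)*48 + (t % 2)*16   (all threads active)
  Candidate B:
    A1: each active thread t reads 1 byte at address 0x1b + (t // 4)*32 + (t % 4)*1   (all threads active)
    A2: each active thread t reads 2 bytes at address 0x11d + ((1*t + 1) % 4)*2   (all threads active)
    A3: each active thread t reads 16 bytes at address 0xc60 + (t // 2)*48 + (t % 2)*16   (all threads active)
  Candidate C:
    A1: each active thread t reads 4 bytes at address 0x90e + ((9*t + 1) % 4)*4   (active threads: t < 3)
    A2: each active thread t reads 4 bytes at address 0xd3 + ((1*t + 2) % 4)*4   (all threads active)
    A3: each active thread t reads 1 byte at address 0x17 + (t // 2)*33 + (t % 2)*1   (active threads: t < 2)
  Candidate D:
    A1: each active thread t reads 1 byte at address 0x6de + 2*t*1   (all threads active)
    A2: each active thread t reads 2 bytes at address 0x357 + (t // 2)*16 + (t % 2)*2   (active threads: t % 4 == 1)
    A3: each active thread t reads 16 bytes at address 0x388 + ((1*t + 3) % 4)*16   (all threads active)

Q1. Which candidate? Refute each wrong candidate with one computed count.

A: A2 gives 1 transaction, not 2
C: A3 gives 1 transaction, not 3
D: A1 gives 2 transactions, not 1
B: all counts match (1,2,3)

Answer: B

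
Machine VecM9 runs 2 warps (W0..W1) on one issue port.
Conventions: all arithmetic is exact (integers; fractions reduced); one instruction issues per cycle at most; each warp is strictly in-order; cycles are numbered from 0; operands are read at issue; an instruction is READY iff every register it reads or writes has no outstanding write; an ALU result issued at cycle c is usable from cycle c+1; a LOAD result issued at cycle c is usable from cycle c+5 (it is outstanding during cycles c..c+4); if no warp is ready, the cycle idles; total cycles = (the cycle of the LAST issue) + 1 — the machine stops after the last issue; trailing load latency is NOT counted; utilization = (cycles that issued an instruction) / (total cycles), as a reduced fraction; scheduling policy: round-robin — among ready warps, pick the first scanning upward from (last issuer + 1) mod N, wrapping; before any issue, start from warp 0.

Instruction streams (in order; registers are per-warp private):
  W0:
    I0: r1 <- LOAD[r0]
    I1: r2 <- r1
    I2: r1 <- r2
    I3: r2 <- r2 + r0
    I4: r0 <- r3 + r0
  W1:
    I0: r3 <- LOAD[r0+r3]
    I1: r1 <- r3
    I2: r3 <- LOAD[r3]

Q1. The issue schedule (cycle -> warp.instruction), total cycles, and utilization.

cycle 0: W0.I0
cycle 1: W1.I0
cycle 2: idle
cycle 3: idle
cycle 4: idle
cycle 5: W0.I1
cycle 6: W1.I1
cycle 7: W0.I2
cycle 8: W1.I2
cycle 9: W0.I3
cycle 10: W0.I4

Answer: 11 cycles, utilization 8/11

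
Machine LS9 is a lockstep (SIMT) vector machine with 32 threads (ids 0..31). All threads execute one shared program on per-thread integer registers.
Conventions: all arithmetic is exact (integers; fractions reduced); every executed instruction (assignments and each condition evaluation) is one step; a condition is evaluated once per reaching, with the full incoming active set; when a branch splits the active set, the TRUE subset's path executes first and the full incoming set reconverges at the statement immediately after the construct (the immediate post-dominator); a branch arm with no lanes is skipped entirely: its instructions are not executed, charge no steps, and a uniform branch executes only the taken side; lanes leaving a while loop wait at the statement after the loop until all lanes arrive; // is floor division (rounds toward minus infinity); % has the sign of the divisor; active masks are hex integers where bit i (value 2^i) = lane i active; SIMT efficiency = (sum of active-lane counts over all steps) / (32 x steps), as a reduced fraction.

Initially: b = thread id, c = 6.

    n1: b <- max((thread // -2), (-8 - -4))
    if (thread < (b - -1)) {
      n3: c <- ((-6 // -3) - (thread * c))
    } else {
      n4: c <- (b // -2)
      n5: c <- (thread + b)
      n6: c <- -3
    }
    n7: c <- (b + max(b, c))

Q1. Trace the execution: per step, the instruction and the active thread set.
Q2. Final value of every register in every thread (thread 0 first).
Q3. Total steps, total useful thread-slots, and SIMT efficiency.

step 0: b <- max((thread // -2), (-8 - -4)) 0xffffffff
step 1: eval (thread < (b - -1))     0xffffffff
step 2: c <- ((-6 // -3) - (thread * c)) 0x00000001
step 3: c <- (b // -2)               0xfffffffe
step 4: c <- (thread + b)            0xfffffffe
step 5: c <- -3                      0xfffffffe
step 6: c <- (b + max(b, c))         0xffffffff

Answer: 7 steps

b: 0,-1,-1,-2,-2,-3,-3,-4,-4,-4,-4,-4,-4,-4,-4,-4,-4,-4,-4,-4,-4,-4,-4,-4,-4,-4,-4,-4,-4,-4,-4,-4
c: 2,-2,-2,-4,-4,-6,-6,-7,-7,-7,-7,-7,-7,-7,-7,-7,-7,-7,-7,-7,-7,-7,-7,-7,-7,-7,-7,-7,-7,-7,-7,-7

steps = 7; useful = 190; efficiency = 190/224 = 95/112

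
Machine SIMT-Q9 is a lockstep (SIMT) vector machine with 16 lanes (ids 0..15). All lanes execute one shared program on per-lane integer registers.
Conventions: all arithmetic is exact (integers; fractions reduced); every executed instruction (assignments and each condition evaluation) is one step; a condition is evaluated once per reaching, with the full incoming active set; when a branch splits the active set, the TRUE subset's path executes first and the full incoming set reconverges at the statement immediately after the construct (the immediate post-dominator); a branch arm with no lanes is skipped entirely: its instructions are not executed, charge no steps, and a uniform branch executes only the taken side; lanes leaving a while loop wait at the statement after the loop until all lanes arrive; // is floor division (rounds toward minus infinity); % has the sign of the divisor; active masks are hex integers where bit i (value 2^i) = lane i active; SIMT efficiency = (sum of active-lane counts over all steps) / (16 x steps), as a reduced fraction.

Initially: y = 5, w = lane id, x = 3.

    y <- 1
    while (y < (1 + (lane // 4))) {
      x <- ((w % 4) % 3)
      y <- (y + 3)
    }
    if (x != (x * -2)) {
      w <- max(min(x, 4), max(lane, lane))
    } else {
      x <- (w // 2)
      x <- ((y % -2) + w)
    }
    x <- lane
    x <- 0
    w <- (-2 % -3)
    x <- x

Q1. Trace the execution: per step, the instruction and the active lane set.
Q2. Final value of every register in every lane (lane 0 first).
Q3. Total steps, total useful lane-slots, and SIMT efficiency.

step 0: y <- 1                       0xffff
step 1: eval (y < (1 + (lane // 4))) 0xffff
step 2: x <- ((w % 4) % 3)           0xfff0
step 3: y <- (y + 3)                 0xfff0
step 4: eval (y < (1 + (lane // 4))) 0xfff0
step 5: eval (x != (x * -2))         0xffff
step 6: w <- max(min(x, 4), max(lane, lane)) 0x666f
step 7: x <- (w // 2)                0x9990
step 8: x <- ((y % -2) + w)          0x9990
step 9: x <- lane                    0xffff
step 10: x <- 0                       0xffff
step 11: w <- (-2 % -3)               0xffff
step 12: x <- x                       0xffff

Answer: 13 steps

y: 1,1,1,1,4,4,4,4,4,4,4,4,4,4,4,4
w: -2,-2,-2,-2,-2,-2,-2,-2,-2,-2,-2,-2,-2,-2,-2,-2
x: 0,0,0,0,0,0,0,0,0,0,0,0,0,0,0,0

steps = 13; useful = 170; efficiency = 170/208 = 85/104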